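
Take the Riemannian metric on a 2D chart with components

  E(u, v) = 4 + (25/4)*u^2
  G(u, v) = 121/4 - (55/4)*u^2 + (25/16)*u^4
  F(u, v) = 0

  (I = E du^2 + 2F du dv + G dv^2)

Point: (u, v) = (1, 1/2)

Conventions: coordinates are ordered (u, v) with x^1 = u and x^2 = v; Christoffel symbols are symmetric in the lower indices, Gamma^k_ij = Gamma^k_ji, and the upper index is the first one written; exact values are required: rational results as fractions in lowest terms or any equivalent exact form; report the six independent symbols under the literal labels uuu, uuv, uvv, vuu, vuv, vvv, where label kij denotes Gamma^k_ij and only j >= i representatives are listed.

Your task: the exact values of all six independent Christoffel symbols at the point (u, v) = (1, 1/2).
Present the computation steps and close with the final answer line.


E = 41/4, F = 0, G = 289/16 at the point
E_u = 25/2, E_v = 0, F_u = 0, F_v = 0, G_u = -85/4, G_v = 0
EG - F^2 = 11849/64;  g^inv = (64/11849) * [[289/16, 0], [0, 41/4]]
first-kind symbols [ij,l] = (1/2)(d_i g_jl + d_j g_il - d_l g_ij): [uu,u] = E_u/2 = 25/4, [uu,v] = F_u - E_v/2 = 0, [uv,u] = E_v/2 = 0, [uv,v] = G_u/2 = -85/8, [vv,u] = F_v - G_u/2 = 85/8, [vv,v] = G_v/2 = 0
Gamma^u_ij = (G*[ij,u] - F*[ij,v])/(EG - F^2), Gamma^v_ij = (E*[ij,v] - F*[ij,u])/(EG - F^2)

Answer: Gamma_uuu = 25/41, Gamma_uuv = 0, Gamma_uvv = 85/82, Gamma_vuu = 0, Gamma_vuv = -10/17, Gamma_vvv = 0


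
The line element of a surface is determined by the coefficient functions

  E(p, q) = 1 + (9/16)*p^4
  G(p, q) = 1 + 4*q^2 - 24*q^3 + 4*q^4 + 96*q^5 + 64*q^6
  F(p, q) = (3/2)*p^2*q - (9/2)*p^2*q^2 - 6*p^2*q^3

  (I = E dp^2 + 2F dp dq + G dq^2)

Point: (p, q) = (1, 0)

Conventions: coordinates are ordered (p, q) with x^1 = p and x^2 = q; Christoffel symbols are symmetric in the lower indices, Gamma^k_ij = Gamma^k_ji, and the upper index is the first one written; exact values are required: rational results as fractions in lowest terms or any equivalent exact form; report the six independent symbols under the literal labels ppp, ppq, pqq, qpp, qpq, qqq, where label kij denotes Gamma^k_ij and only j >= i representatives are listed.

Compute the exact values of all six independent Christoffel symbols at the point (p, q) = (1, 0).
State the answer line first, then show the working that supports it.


Answer: Gamma_ppp = 18/25, Gamma_ppq = 0, Gamma_pqq = 24/25, Gamma_qpp = 0, Gamma_qpq = 0, Gamma_qqq = 0

E = 25/16, F = 0, G = 1 at the point
E_p = 9/4, E_q = 0, F_p = 0, F_q = 3/2, G_p = 0, G_q = 0
EG - F^2 = 25/16;  g^inv = (16/25) * [[1, 0], [0, 25/16]]
first-kind symbols [ij,l] = (1/2)(d_i g_jl + d_j g_il - d_l g_ij): [pp,p] = E_p/2 = 9/8, [pp,q] = F_p - E_q/2 = 0, [pq,p] = E_q/2 = 0, [pq,q] = G_p/2 = 0, [qq,p] = F_q - G_p/2 = 3/2, [qq,q] = G_q/2 = 0
Gamma^p_ij = (G*[ij,p] - F*[ij,q])/(EG - F^2), Gamma^q_ij = (E*[ij,q] - F*[ij,p])/(EG - F^2)


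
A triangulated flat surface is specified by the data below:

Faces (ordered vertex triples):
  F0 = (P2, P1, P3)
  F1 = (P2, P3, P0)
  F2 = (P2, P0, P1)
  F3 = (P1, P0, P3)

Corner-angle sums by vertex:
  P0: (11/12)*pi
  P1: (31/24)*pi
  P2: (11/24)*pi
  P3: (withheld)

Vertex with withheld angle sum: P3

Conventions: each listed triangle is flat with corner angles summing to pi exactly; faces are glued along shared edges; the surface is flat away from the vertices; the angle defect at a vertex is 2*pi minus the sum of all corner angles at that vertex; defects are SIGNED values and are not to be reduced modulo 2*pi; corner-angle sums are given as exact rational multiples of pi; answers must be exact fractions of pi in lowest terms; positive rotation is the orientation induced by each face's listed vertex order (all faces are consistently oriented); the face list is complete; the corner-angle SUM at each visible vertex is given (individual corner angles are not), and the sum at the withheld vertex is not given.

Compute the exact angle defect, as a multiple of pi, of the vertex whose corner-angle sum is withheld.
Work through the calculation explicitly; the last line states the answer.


V = 4, E = 6, F = 4; chi = V - E + F = 2
Gauss-Bonnet: total defect = 2*pi*chi = 4*pi; visible defects sum to (10/3)*pi

Answer: defect(P3) = (2/3)*pi


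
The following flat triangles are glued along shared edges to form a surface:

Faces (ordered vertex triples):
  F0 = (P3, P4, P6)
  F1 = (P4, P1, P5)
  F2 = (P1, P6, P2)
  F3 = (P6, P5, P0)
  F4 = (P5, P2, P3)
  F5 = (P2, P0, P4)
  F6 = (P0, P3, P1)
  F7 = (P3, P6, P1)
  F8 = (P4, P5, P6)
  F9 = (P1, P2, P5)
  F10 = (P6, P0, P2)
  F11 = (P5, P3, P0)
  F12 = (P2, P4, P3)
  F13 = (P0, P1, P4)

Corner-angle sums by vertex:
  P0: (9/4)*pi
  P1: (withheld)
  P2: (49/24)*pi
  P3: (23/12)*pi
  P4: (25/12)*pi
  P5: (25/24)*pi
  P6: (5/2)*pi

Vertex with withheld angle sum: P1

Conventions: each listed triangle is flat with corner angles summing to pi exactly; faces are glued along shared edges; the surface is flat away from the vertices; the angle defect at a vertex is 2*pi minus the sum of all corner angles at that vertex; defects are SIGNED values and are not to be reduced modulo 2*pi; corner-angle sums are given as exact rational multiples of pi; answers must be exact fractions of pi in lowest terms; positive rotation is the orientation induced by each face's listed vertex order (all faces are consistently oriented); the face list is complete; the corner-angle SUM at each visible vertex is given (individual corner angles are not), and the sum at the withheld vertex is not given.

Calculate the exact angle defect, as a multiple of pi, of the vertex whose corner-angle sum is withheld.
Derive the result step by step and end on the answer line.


V = 7, E = 21, F = 14; chi = V - E + F = 0
Gauss-Bonnet: total defect = 2*pi*chi = 0; visible defects sum to pi/6

Answer: defect(P1) = -pi/6


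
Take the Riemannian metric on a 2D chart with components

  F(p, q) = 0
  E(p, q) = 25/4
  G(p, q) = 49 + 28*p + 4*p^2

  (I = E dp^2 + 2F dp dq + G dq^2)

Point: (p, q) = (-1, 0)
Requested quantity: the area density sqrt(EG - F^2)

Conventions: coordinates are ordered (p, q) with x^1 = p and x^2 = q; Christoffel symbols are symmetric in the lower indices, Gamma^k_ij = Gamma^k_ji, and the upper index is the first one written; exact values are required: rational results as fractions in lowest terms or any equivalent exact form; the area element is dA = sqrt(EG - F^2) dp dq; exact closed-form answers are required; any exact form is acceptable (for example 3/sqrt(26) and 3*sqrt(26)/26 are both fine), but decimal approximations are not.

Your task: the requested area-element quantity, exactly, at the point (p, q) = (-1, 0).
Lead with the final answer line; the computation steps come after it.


Answer: sqrt(EG - F^2) = 25/2

E = 25/4, F = 0, G = 25; EG - F^2 = 625/4


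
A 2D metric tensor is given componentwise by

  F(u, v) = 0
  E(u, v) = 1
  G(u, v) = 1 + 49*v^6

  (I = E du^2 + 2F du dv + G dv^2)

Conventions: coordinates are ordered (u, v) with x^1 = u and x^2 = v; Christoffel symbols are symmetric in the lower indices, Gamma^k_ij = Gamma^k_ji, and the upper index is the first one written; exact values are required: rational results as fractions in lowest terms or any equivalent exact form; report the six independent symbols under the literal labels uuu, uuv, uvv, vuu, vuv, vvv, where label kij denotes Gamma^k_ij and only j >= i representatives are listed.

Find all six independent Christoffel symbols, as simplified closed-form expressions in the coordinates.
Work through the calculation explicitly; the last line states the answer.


E = 1; F = 0; G = 1 + 49*v^6
Gamma^k_ij = (1/2) g^{kl} (d_i g_jl + d_j g_il - d_l g_ij), with g^inv = (1/(EG-F^2)) [[G, -F], [-F, E]]
first partials: E_u = 0, E_v = 0, F_u = 0, F_v = 0, G_u = 0, G_v = 294*v^5
D = EG - F^2 = 1 + 49*v^6
expanded: Gamma^u_uu = (G E_u - 2F F_u + F E_v)/(2D), Gamma^u_uv = (G E_v - F G_u)/(2D), Gamma^u_vv = (2G F_v - G G_u - F G_v)/(2D), Gamma^v_uu = (2E F_u - E E_v - F E_u)/(2D), Gamma^v_uv = (E G_u - F E_v)/(2D), Gamma^v_vv = (E G_v - 2F F_v + F G_u)/(2D); substitute and cancel common factors

Answer: Gamma_uuu = 0, Gamma_uuv = 0, Gamma_uvv = 0, Gamma_vuu = 0, Gamma_vuv = 0, Gamma_vvv = 147*v^5/(49*v^6 + 1)


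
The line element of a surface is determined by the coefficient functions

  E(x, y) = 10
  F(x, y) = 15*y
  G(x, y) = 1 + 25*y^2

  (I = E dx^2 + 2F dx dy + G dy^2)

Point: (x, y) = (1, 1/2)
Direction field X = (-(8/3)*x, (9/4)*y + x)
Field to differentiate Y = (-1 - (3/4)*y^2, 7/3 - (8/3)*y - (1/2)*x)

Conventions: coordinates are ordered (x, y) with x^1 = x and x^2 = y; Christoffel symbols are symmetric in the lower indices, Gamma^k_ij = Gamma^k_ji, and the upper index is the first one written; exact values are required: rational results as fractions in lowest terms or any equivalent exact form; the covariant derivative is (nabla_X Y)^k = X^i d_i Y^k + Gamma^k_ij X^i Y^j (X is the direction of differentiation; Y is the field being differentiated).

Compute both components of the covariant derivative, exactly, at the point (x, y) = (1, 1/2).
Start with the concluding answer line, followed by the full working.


Answer: (nabla_X Y)^x = -255/416, (nabla_X Y)^y = -1097/312

E = 10, F = 15/2, G = 29/4 at the point
E_x = 0, E_y = 0, F_x = 0, F_y = 15, G_x = 0, G_y = 25
EG - F^2 = 65/4;  g^inv = (4/65) * [[29/4, -15/2], [-15/2, 10]]
first-kind symbols [ij,l] = (1/2)(d_i g_jl + d_j g_il - d_l g_ij): [xx,x] = E_x/2 = 0, [xx,y] = F_x - E_y/2 = 0, [xy,x] = E_y/2 = 0, [xy,y] = G_x/2 = 0, [yy,x] = F_y - G_x/2 = 15, [yy,y] = G_y/2 = 25/2
Gamma^x_ij = (G*[ij,x] - F*[ij,y])/(EG - F^2), Gamma^y_ij = (E*[ij,y] - F*[ij,x])/(EG - F^2)
Gamma_xxx = 0, Gamma_xxy = 0, Gamma_xyy = 12/13, Gamma_yxx = 0, Gamma_yxy = 0, Gamma_yyy = 10/13
X = (-8/3, 17/8), Y = (-19/16, 1/2) at the point


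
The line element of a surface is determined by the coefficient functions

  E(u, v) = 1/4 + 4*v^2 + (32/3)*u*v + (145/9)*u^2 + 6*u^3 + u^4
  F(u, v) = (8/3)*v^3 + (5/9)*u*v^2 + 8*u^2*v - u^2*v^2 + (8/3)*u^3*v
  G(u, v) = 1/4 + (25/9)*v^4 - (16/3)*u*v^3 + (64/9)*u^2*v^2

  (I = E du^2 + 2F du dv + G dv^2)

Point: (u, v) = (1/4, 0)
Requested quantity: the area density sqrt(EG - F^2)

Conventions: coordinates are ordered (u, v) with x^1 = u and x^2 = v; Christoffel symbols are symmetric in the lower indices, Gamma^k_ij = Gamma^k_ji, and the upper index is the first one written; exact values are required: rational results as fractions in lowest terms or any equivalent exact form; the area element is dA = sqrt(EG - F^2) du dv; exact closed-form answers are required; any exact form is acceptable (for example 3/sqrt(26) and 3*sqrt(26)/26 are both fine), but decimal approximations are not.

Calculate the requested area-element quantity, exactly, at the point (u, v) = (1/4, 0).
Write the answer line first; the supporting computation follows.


Answer: sqrt(EG - F^2) = sqrt(3121)/96

E = 3121/2304, F = 0, G = 1/4; EG - F^2 = 3121/9216


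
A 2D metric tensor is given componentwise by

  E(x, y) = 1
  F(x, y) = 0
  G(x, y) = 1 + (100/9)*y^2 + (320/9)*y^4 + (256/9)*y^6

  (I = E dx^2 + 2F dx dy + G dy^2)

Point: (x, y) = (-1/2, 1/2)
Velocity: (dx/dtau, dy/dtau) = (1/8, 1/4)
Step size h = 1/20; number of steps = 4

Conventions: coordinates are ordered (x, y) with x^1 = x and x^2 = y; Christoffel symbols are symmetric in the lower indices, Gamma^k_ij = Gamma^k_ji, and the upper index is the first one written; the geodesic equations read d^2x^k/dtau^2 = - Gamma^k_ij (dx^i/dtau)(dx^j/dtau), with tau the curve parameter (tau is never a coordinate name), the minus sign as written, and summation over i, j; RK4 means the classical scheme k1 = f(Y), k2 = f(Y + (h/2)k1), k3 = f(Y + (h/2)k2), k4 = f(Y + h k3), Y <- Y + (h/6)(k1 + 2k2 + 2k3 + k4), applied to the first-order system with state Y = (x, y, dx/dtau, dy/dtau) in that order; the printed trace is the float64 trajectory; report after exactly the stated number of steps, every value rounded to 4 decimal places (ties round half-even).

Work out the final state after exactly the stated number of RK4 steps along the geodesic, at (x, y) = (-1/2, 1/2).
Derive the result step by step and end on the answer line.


f(Y) = (dx/dtau, dy/dtau, -Gamma^x_ij Y'^i Y'^j, -Gamma^y_ij Y'^i Y'^j) with the Gammas evaluated at the stage position; h = 0.050000; intermediate values shown to 6 dp
step 0: x = -0.5000, y = 0.5000, dx/dtau = 0.1250, dy/dtau = 0.2500
step 1:
  k1: at (x, y) = (-0.500000, 0.500000), (dx/dtau, dy/dtau) = (0.125000, 0.250000); Gamma_xxx = 0.000000, Gamma_xxy = 0.000000, Gamma_xyy = 0.000000, Gamma_yxx = 0.000000, Gamma_yxy = 0.000000, Gamma_yyy = 2.655172; k1 = (0.125000, 0.250000, 0.000000, -0.165948)
  k2: at (x, y) = (-0.496875, 0.506250), (dx/dtau, dy/dtau) = (0.125000, 0.245851); Gamma_xxx = 0.000000, Gamma_xxy = 0.000000, Gamma_xyy = 0.000000, Gamma_yxx = 0.000000, Gamma_yxy = 0.000000, Gamma_yyy = 2.655231; k2 = (0.125000, 0.245851, 0.000000, -0.160490)
  k3: at (x, y) = (-0.496875, 0.506146), (dx/dtau, dy/dtau) = (0.125000, 0.245988); Gamma_xxx = 0.000000, Gamma_xxy = 0.000000, Gamma_xyy = 0.000000, Gamma_yxx = 0.000000, Gamma_yxy = 0.000000, Gamma_yyy = 2.655233; k3 = (0.125000, 0.245988, 0.000000, -0.160668)
  k4: at (x, y) = (-0.493750, 0.512299), (dx/dtau, dy/dtau) = (0.125000, 0.241967); Gamma_xxx = 0.000000, Gamma_xxy = 0.000000, Gamma_xyy = 0.000000, Gamma_yxx = 0.000000, Gamma_yxy = 0.000000, Gamma_yyy = 2.654957; k4 = (0.125000, 0.241967, 0.000000, -0.155442)
  Y <- Y + (h/6)(k1 + 2k2 + 2k3 + k4): x = -0.4938, y = 0.5123, dx/dtau = 0.1250, dy/dtau = 0.2420
step 2:
  k1: at (x, y) = (-0.493750, 0.512297), (dx/dtau, dy/dtau) = (0.125000, 0.241969); Gamma_xxx = 0.000000, Gamma_xxy = 0.000000, Gamma_xyy = 0.000000, Gamma_yxx = 0.000000, Gamma_yxy = 0.000000, Gamma_yyy = 2.654957; k1 = (0.125000, 0.241969, 0.000000, -0.155445)
  k2: at (x, y) = (-0.490625, 0.518346), (dx/dtau, dy/dtau) = (0.125000, 0.238083); Gamma_xxx = 0.000000, Gamma_xxy = 0.000000, Gamma_xyy = 0.000000, Gamma_yxx = 0.000000, Gamma_yxy = 0.000000, Gamma_yyy = 2.654368; k2 = (0.125000, 0.238083, 0.000000, -0.150459)
  k3: at (x, y) = (-0.490625, 0.518249), (dx/dtau, dy/dtau) = (0.125000, 0.238208); Gamma_xxx = 0.000000, Gamma_xxy = 0.000000, Gamma_xyy = 0.000000, Gamma_yxx = 0.000000, Gamma_yxy = 0.000000, Gamma_yyy = 2.654380; k3 = (0.125000, 0.238208, 0.000000, -0.150617)
  k4: at (x, y) = (-0.487500, 0.524207), (dx/dtau, dy/dtau) = (0.125000, 0.234438); Gamma_xxx = 0.000000, Gamma_xxy = 0.000000, Gamma_xyy = 0.000000, Gamma_yxx = 0.000000, Gamma_yxy = 0.000000, Gamma_yyy = 2.653509; k4 = (0.125000, 0.234438, 0.000000, -0.145840)
  Y <- Y + (h/6)(k1 + 2k2 + 2k3 + k4): x = -0.4875, y = 0.5242, dx/dtau = 0.1250, dy/dtau = 0.2344
step 3:
  k1: at (x, y) = (-0.487500, 0.524205), (dx/dtau, dy/dtau) = (0.125000, 0.234440); Gamma_xxx = 0.000000, Gamma_xxy = 0.000000, Gamma_xyy = 0.000000, Gamma_yxx = 0.000000, Gamma_yxy = 0.000000, Gamma_yyy = 2.653509; k1 = (0.125000, 0.234440, 0.000000, -0.145843)
  k2: at (x, y) = (-0.484375, 0.530066), (dx/dtau, dy/dtau) = (0.125000, 0.230794); Gamma_xxx = 0.000000, Gamma_xxy = 0.000000, Gamma_xyy = 0.000000, Gamma_yxx = 0.000000, Gamma_yxy = 0.000000, Gamma_yyy = 2.652377; k2 = (0.125000, 0.230794, 0.000000, -0.141282)
  k3: at (x, y) = (-0.484375, 0.529975), (dx/dtau, dy/dtau) = (0.125000, 0.230908); Gamma_xxx = 0.000000, Gamma_xxy = 0.000000, Gamma_xyy = 0.000000, Gamma_yxx = 0.000000, Gamma_yxy = 0.000000, Gamma_yyy = 2.652396; k3 = (0.125000, 0.230908, 0.000000, -0.141422)
  k4: at (x, y) = (-0.481250, 0.535751), (dx/dtau, dy/dtau) = (0.125000, 0.227369); Gamma_xxx = 0.000000, Gamma_xxy = 0.000000, Gamma_xyy = 0.000000, Gamma_yxx = 0.000000, Gamma_yxy = 0.000000, Gamma_yyy = 2.651027; k4 = (0.125000, 0.227369, 0.000000, -0.137050)
  Y <- Y + (h/6)(k1 + 2k2 + 2k3 + k4): x = -0.4813, y = 0.5357, dx/dtau = 0.1250, dy/dtau = 0.2274
step 4:
  k1: at (x, y) = (-0.481250, 0.535749), (dx/dtau, dy/dtau) = (0.125000, 0.227371); Gamma_xxx = 0.000000, Gamma_xxy = 0.000000, Gamma_xyy = 0.000000, Gamma_yxx = 0.000000, Gamma_yxy = 0.000000, Gamma_yyy = 2.651027; k1 = (0.125000, 0.227371, 0.000000, -0.137052)
  k2: at (x, y) = (-0.478125, 0.541433), (dx/dtau, dy/dtau) = (0.125000, 0.223945); Gamma_xxx = 0.000000, Gamma_xxy = 0.000000, Gamma_xyy = 0.000000, Gamma_yxx = 0.000000, Gamma_yxy = 0.000000, Gamma_yyy = 2.649439; k2 = (0.125000, 0.223945, 0.000000, -0.132873)
  k3: at (x, y) = (-0.478125, 0.541347), (dx/dtau, dy/dtau) = (0.125000, 0.224049); Gamma_xxx = 0.000000, Gamma_xxy = 0.000000, Gamma_xyy = 0.000000, Gamma_yxx = 0.000000, Gamma_yxy = 0.000000, Gamma_yyy = 2.649464; k3 = (0.125000, 0.224049, 0.000000, -0.132998)
  k4: at (x, y) = (-0.475000, 0.546951), (dx/dtau, dy/dtau) = (0.125000, 0.220721); Gamma_xxx = 0.000000, Gamma_xxy = 0.000000, Gamma_xyy = 0.000000, Gamma_yxx = 0.000000, Gamma_yxy = 0.000000, Gamma_yyy = 2.647677; k4 = (0.125000, 0.220721, 0.000000, -0.128989)
  Y <- Y + (h/6)(k1 + 2k2 + 2k3 + k4): x = -0.4750, y = 0.5469, dx/dtau = 0.1250, dy/dtau = 0.2207

Answer: x = -0.4750, y = 0.5469, dx/dtau = 0.1250, dy/dtau = 0.2207


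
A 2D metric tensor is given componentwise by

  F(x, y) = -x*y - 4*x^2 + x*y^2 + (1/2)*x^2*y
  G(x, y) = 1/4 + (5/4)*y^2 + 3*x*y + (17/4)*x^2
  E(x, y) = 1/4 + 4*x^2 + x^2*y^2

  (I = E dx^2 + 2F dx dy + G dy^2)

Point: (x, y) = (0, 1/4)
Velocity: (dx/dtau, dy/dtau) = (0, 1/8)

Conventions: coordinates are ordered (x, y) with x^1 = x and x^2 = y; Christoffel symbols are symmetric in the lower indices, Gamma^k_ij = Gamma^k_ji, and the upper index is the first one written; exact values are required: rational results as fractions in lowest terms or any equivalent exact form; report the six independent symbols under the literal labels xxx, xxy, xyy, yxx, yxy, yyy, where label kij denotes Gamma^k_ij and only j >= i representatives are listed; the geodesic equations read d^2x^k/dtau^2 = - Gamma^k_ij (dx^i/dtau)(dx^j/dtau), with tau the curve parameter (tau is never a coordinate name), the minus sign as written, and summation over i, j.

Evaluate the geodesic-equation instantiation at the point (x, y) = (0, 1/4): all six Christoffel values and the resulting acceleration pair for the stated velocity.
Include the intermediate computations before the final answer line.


E = 1/4, F = 0, G = 21/64 at the point
E_x = 0, E_y = 0, F_x = -3/16, F_y = 0, G_x = 3/4, G_y = 5/8
EG - F^2 = 21/256;  g^inv = (256/21) * [[21/64, 0], [0, 1/4]]
first-kind symbols [ij,l] = (1/2)(d_i g_jl + d_j g_il - d_l g_ij): [xx,x] = E_x/2 = 0, [xx,y] = F_x - E_y/2 = -3/16, [xy,x] = E_y/2 = 0, [xy,y] = G_x/2 = 3/8, [yy,x] = F_y - G_x/2 = -3/8, [yy,y] = G_y/2 = 5/16
Gamma^x_ij = (G*[ij,x] - F*[ij,y])/(EG - F^2), Gamma^y_ij = (E*[ij,y] - F*[ij,x])/(EG - F^2)
Gamma_xxx = 0, Gamma_xxy = 0, Gamma_xyy = -3/2, Gamma_yxx = -4/7, Gamma_yxy = 8/7, Gamma_yyy = 20/21
d^2x/dtau^2 = -(Gamma_xxx*(0)^2 + 2*Gamma_xxy*(0)*(1/8) + Gamma_xyy*(1/8)^2) = 3/128
d^2y/dtau^2 = -(Gamma_yxx*(0)^2 + 2*Gamma_yxy*(0)*(1/8) + Gamma_yyy*(1/8)^2) = -5/336

Answer: Gamma_xxx = 0, Gamma_xxy = 0, Gamma_xyy = -3/2, Gamma_yxx = -4/7, Gamma_yxy = 8/7, Gamma_yyy = 20/21; accelerations (d^2x/dtau^2, d^2y/dtau^2) = (3/128, -5/336)


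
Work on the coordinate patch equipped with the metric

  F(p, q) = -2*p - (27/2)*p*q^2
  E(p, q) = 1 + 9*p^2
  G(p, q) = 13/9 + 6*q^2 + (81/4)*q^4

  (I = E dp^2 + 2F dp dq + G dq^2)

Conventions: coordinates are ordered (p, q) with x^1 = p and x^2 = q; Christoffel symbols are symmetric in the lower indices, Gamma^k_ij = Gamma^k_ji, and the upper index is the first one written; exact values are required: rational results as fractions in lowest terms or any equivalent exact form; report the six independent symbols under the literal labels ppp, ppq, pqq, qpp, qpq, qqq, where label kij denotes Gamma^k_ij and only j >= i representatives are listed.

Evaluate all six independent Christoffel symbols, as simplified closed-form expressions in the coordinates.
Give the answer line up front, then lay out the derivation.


Answer: Gamma_ppp = 324*p/(324*p^2 + 729*q^4 + 216*q^2 + 52), Gamma_ppq = 0, Gamma_pqq = -972*p*q/(324*p^2 + 729*q^4 + 216*q^2 + 52), Gamma_qpp = (-486*q^2 - 72)/(324*p^2 + 729*q^4 + 216*q^2 + 52), Gamma_qpq = 0, Gamma_qqq = (1458*q^3 + 216*q)/(324*p^2 + 729*q^4 + 216*q^2 + 52)

E = 1 + 9*p^2; F = -2*p - (27/2)*p*q^2; G = 13/9 + 6*q^2 + (81/4)*q^4
Gamma^k_ij = (1/2) g^{kl} (d_i g_jl + d_j g_il - d_l g_ij), with g^inv = (1/(EG-F^2)) [[G, -F], [-F, E]]
first partials: E_p = 18*p, E_q = 0, F_p = -2 - (27/2)*q^2, F_q = -27*p*q, G_p = 0, G_q = 12*q + 81*q^3
D = EG - F^2 = 13/9 + 6*q^2 + 9*p^2 + (81/4)*q^4
expanded: Gamma^p_pp = (G E_p - 2F F_p + F E_q)/(2D), Gamma^p_pq = (G E_q - F G_p)/(2D), Gamma^p_qq = (2G F_q - G G_p - F G_q)/(2D), Gamma^q_pp = (2E F_p - E E_q - F E_p)/(2D), Gamma^q_pq = (E G_p - F E_q)/(2D), Gamma^q_qq = (E G_q - 2F F_q + F G_p)/(2D); substitute and cancel common factors


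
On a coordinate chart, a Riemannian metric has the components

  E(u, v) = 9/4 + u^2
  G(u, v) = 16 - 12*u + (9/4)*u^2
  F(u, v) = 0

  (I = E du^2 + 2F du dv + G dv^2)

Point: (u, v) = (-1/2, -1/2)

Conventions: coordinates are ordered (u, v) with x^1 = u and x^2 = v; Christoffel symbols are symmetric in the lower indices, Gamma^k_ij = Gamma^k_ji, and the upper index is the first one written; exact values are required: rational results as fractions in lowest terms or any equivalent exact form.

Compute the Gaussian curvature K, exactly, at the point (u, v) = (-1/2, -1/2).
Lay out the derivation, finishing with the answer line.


E = 5/2, F = 0, G = 361/16, EG - F^2 = 1805/32 at the point
E_u = -1, E_v = 0, F_u = 0, F_v = 0, G_u = -57/4, G_v = 0
E_vv = 0, F_uv = 0, G_uu = 9/2
K follows from Brioschi's formula, (det M1 - det M2)/(EG - F^2)^2.
M1 = [[-E_vv/2 + F_uv - G_uu/2, E_u/2, F_u - E_v/2], [F_v - G_u/2, E, F], [G_v/2, F, G]] = [[-9/4, -1/2, 0], [57/8, 5/2, 0], [0, 0, 361/16]]; det M1 = -11913/256
M2 = [[0, E_v/2, G_u/2], [E_v/2, E, F], [G_u/2, F, G]] = [[0, 0, -57/8], [0, 5/2, 0], [-57/8, 0, 361/16]]; det M2 = -16245/128
det M1 - det M2 = 20577/256; K = 20577/256 / (1805/32)^2 = 12/475

Answer: K = 12/475


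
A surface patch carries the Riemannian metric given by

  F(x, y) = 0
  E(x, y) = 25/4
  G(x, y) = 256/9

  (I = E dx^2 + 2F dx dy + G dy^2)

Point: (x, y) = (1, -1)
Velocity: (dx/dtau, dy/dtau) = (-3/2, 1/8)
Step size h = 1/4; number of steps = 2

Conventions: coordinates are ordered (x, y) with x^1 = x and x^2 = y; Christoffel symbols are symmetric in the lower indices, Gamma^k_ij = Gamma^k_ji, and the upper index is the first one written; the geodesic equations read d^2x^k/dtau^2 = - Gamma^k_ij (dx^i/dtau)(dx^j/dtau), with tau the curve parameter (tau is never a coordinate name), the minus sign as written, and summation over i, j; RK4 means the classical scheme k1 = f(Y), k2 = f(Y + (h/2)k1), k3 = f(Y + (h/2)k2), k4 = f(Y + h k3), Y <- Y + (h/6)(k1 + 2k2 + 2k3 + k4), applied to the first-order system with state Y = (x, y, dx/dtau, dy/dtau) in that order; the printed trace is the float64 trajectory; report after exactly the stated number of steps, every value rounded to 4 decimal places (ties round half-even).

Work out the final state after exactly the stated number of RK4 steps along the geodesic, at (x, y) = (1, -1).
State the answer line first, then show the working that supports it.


Answer: x = 0.2500, y = -0.9375, dx/dtau = -1.5000, dy/dtau = 0.1250

f(Y) = (dx/dtau, dy/dtau, -Gamma^x_ij Y'^i Y'^j, -Gamma^y_ij Y'^i Y'^j) with the Gammas evaluated at the stage position; h = 0.250000; intermediate values shown to 6 dp
step 0: x = 1.0000, y = -1.0000, dx/dtau = -1.5000, dy/dtau = 0.1250
step 1:
  k1: at (x, y) = (1.000000, -1.000000), (dx/dtau, dy/dtau) = (-1.500000, 0.125000); Gamma_xxx = 0.000000, Gamma_xxy = 0.000000, Gamma_xyy = 0.000000, Gamma_yxx = 0.000000, Gamma_yxy = 0.000000, Gamma_yyy = 0.000000; k1 = (-1.500000, 0.125000, 0.000000, 0.000000)
  k2: at (x, y) = (0.812500, -0.984375), (dx/dtau, dy/dtau) = (-1.500000, 0.125000); Gamma_xxx = 0.000000, Gamma_xxy = 0.000000, Gamma_xyy = 0.000000, Gamma_yxx = 0.000000, Gamma_yxy = 0.000000, Gamma_yyy = 0.000000; k2 = (-1.500000, 0.125000, 0.000000, 0.000000)
  k3: at (x, y) = (0.812500, -0.984375), (dx/dtau, dy/dtau) = (-1.500000, 0.125000); Gamma_xxx = 0.000000, Gamma_xxy = 0.000000, Gamma_xyy = 0.000000, Gamma_yxx = 0.000000, Gamma_yxy = 0.000000, Gamma_yyy = 0.000000; k3 = (-1.500000, 0.125000, 0.000000, 0.000000)
  k4: at (x, y) = (0.625000, -0.968750), (dx/dtau, dy/dtau) = (-1.500000, 0.125000); Gamma_xxx = 0.000000, Gamma_xxy = 0.000000, Gamma_xyy = 0.000000, Gamma_yxx = 0.000000, Gamma_yxy = 0.000000, Gamma_yyy = 0.000000; k4 = (-1.500000, 0.125000, 0.000000, 0.000000)
  Y <- Y + (h/6)(k1 + 2k2 + 2k3 + k4): x = 0.6250, y = -0.9688, dx/dtau = -1.5000, dy/dtau = 0.1250
step 2:
  k1: at (x, y) = (0.625000, -0.968750), (dx/dtau, dy/dtau) = (-1.500000, 0.125000); Gamma_xxx = 0.000000, Gamma_xxy = 0.000000, Gamma_xyy = 0.000000, Gamma_yxx = 0.000000, Gamma_yxy = 0.000000, Gamma_yyy = 0.000000; k1 = (-1.500000, 0.125000, 0.000000, 0.000000)
  k2: at (x, y) = (0.437500, -0.953125), (dx/dtau, dy/dtau) = (-1.500000, 0.125000); Gamma_xxx = 0.000000, Gamma_xxy = 0.000000, Gamma_xyy = 0.000000, Gamma_yxx = 0.000000, Gamma_yxy = 0.000000, Gamma_yyy = 0.000000; k2 = (-1.500000, 0.125000, 0.000000, 0.000000)
  k3: at (x, y) = (0.437500, -0.953125), (dx/dtau, dy/dtau) = (-1.500000, 0.125000); Gamma_xxx = 0.000000, Gamma_xxy = 0.000000, Gamma_xyy = 0.000000, Gamma_yxx = 0.000000, Gamma_yxy = 0.000000, Gamma_yyy = 0.000000; k3 = (-1.500000, 0.125000, 0.000000, 0.000000)
  k4: at (x, y) = (0.250000, -0.937500), (dx/dtau, dy/dtau) = (-1.500000, 0.125000); Gamma_xxx = 0.000000, Gamma_xxy = 0.000000, Gamma_xyy = 0.000000, Gamma_yxx = 0.000000, Gamma_yxy = 0.000000, Gamma_yyy = 0.000000; k4 = (-1.500000, 0.125000, 0.000000, 0.000000)
  Y <- Y + (h/6)(k1 + 2k2 + 2k3 + k4): x = 0.2500, y = -0.9375, dx/dtau = -1.5000, dy/dtau = 0.1250


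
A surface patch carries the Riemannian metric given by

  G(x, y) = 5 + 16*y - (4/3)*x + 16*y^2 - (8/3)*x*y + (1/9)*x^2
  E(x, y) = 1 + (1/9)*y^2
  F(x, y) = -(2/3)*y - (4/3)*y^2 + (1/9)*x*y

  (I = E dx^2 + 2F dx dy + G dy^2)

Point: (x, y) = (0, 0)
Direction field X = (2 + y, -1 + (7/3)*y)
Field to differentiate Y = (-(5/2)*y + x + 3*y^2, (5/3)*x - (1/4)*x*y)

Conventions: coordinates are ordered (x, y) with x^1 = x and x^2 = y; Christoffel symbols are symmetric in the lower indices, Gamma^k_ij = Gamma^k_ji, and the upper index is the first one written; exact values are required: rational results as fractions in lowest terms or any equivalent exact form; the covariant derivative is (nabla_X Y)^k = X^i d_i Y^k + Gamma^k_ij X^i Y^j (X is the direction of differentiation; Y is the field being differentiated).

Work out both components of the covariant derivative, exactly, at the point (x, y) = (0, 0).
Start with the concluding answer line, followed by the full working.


Answer: (nabla_X Y)^x = 9/2, (nabla_X Y)^y = 10/3

E = 1, F = 0, G = 5 at the point
E_x = 0, E_y = 0, F_x = 0, F_y = -2/3, G_x = -4/3, G_y = 16
EG - F^2 = 5;  g^inv = (1/5) * [[5, 0], [0, 1]]
first-kind symbols [ij,l] = (1/2)(d_i g_jl + d_j g_il - d_l g_ij): [xx,x] = E_x/2 = 0, [xx,y] = F_x - E_y/2 = 0, [xy,x] = E_y/2 = 0, [xy,y] = G_x/2 = -2/3, [yy,x] = F_y - G_x/2 = 0, [yy,y] = G_y/2 = 8
Gamma^x_ij = (G*[ij,x] - F*[ij,y])/(EG - F^2), Gamma^y_ij = (E*[ij,y] - F*[ij,x])/(EG - F^2)
Gamma_xxx = 0, Gamma_xxy = 0, Gamma_xyy = 0, Gamma_yxx = 0, Gamma_yxy = -2/15, Gamma_yyy = 8/5
X = (2, -1), Y = (0, 0) at the point


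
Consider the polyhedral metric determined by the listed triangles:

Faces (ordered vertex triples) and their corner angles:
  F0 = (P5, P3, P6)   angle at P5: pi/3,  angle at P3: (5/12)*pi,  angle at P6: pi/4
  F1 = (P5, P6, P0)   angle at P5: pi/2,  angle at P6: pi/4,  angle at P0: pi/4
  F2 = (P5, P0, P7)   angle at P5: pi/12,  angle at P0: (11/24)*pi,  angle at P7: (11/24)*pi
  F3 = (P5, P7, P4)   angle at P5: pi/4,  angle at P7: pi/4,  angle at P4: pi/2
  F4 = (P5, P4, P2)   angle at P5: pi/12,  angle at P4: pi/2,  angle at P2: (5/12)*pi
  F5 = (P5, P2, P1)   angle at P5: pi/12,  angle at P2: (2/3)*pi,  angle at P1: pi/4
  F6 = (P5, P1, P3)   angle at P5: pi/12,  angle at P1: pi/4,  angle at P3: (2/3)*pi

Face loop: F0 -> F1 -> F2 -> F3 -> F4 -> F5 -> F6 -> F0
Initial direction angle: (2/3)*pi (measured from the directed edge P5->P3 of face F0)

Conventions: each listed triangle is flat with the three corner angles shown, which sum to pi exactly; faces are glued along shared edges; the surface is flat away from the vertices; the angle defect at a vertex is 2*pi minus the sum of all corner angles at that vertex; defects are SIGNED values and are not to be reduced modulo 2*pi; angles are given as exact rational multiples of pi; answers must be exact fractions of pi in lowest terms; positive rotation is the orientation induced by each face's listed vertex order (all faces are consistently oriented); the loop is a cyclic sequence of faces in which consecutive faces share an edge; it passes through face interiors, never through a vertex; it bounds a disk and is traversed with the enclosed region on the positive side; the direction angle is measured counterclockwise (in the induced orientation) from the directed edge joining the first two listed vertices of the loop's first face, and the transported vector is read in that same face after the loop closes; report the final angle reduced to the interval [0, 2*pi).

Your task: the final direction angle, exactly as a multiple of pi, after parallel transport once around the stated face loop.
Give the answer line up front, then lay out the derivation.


Answer: final direction angle = (5/4)*pi

enclosed vertex P5: corner angles sum to (17/12)*pi, defect = 2*pi - (17/12)*pi = (7/12)*pi
transport around the loop rotates by the sum of enclosed defects; add to the initial angle mod 2*pi
final angle = (2/3)*pi + (7/12)*pi = (5/4)*pi (mod 2*pi)


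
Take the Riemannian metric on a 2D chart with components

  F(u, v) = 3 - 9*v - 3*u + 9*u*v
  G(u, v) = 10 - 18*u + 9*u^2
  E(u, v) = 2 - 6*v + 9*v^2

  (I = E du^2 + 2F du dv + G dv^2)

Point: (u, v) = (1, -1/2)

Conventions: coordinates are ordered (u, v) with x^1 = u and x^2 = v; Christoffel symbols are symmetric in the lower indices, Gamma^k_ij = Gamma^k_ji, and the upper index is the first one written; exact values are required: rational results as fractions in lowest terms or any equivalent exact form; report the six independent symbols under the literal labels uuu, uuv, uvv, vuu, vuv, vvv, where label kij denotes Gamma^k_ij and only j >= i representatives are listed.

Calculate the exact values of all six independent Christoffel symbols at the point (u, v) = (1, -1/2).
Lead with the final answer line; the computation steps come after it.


Answer: Gamma_uuu = 0, Gamma_uuv = -30/29, Gamma_uvv = 0, Gamma_vuu = 0, Gamma_vuv = 0, Gamma_vvv = 0

E = 29/4, F = 0, G = 1 at the point
E_u = 0, E_v = -15, F_u = -15/2, F_v = 0, G_u = 0, G_v = 0
EG - F^2 = 29/4;  g^inv = (4/29) * [[1, 0], [0, 29/4]]
first-kind symbols [ij,l] = (1/2)(d_i g_jl + d_j g_il - d_l g_ij): [uu,u] = E_u/2 = 0, [uu,v] = F_u - E_v/2 = 0, [uv,u] = E_v/2 = -15/2, [uv,v] = G_u/2 = 0, [vv,u] = F_v - G_u/2 = 0, [vv,v] = G_v/2 = 0
Gamma^u_ij = (G*[ij,u] - F*[ij,v])/(EG - F^2), Gamma^v_ij = (E*[ij,v] - F*[ij,u])/(EG - F^2)


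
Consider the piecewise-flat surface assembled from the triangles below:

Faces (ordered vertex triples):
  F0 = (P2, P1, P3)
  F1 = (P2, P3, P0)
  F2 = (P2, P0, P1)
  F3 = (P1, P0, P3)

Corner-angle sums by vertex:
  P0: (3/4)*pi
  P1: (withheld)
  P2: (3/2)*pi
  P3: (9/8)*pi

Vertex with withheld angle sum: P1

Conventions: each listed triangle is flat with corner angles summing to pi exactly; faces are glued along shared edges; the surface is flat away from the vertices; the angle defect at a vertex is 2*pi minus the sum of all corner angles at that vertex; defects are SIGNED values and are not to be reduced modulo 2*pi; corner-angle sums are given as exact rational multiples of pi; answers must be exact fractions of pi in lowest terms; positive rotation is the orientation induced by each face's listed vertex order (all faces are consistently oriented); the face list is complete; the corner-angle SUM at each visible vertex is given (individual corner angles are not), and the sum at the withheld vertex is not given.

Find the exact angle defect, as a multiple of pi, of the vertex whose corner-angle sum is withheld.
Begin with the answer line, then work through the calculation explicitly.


Answer: defect(P1) = (11/8)*pi

V = 4, E = 6, F = 4; chi = V - E + F = 2
Gauss-Bonnet: total defect = 2*pi*chi = 4*pi; visible defects sum to (21/8)*pi


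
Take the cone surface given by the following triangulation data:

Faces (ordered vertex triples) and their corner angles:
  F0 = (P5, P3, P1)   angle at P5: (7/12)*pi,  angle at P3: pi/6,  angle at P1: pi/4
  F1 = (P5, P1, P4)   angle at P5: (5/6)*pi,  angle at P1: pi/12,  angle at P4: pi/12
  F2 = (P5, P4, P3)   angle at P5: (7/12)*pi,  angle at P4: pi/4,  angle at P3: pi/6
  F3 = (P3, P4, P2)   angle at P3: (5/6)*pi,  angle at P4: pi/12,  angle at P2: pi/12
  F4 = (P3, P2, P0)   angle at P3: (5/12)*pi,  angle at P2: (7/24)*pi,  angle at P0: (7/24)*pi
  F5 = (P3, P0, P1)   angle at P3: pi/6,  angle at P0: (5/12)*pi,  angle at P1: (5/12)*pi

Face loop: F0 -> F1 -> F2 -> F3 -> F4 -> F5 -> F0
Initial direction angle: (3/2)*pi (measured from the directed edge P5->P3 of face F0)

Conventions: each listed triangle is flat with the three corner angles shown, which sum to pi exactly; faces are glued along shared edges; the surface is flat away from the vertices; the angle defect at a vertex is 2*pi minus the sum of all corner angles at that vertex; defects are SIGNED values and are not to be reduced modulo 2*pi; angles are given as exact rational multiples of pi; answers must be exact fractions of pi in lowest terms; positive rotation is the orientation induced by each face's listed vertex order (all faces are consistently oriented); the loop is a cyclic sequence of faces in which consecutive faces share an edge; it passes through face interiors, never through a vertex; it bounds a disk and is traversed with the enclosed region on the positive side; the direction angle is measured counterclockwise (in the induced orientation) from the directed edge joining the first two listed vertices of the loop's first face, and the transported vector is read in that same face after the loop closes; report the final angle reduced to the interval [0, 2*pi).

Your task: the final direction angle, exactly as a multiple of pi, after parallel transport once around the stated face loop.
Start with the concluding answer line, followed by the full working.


Answer: final direction angle = (7/4)*pi

enclosed vertex P3: corner angles sum to (7/4)*pi, defect = 2*pi - (7/4)*pi = pi/4
enclosed vertex P5: corner angles sum to 2*pi, defect = 2*pi - 2*pi = 0
holonomy = initial angle + sum of enclosed defects (mod 2*pi), positive in the induced orientation
final angle = (3/2)*pi + pi/4 = (7/4)*pi (mod 2*pi)


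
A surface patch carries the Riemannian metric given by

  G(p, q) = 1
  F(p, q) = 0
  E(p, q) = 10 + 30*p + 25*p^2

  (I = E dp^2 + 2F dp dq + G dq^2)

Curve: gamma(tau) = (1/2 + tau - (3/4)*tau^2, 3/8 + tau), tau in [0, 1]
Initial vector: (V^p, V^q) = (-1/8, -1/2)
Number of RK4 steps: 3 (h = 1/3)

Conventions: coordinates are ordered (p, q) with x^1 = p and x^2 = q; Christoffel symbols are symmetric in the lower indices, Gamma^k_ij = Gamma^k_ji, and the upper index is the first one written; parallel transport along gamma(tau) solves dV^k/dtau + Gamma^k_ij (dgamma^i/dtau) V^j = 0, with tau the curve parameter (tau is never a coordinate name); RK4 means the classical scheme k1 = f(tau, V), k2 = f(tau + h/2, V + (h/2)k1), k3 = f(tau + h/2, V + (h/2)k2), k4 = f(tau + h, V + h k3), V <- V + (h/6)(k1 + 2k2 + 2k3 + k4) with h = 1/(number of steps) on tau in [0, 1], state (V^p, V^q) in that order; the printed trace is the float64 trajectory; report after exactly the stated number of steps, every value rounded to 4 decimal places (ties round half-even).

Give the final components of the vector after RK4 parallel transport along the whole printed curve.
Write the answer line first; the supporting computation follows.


Answer: V^p = -0.1024, V^q = -0.5000

gamma'(tau) = (1 - (3/2)*tau, 1); f(tau, V)^k = -Gamma^k_ij(gamma(tau)) gamma'^i(tau) V^j; h = 1/3; intermediate values shown to 6 dp
curve data and Christoffel symbols at the stage parameters:
  tau = 0.000000: gamma = (0.500000, 0.375000), gamma' = (1.000000, 1.000000); Gamma_ppp = 0.880000, Gamma_ppq = 0.000000, Gamma_pqq = 0.000000, Gamma_qpp = 0.000000, Gamma_qpq = 0.000000, Gamma_qqq = 0.000000
  tau = 0.166667: gamma = (0.645833, 0.541667), gamma' = (0.750000, 1.000000); Gamma_ppp = 0.782509, Gamma_ppq = 0.000000, Gamma_pqq = 0.000000, Gamma_qpp = 0.000000, Gamma_qpq = 0.000000, Gamma_qqq = 0.000000
  tau = 0.333333: gamma = (0.750000, 0.708333), gamma' = (0.500000, 1.000000); Gamma_ppp = 0.724832, Gamma_ppq = 0.000000, Gamma_pqq = 0.000000, Gamma_qpp = 0.000000, Gamma_qpq = 0.000000, Gamma_qqq = 0.000000
  tau = 0.500000: gamma = (0.812500, 0.875000), gamma' = (0.250000, 1.000000); Gamma_ppp = 0.694050, Gamma_ppq = 0.000000, Gamma_pqq = 0.000000, Gamma_qpp = 0.000000, Gamma_qpq = 0.000000, Gamma_qqq = 0.000000
  tau = 0.666667: gamma = (0.833333, 1.041667), gamma' = (0.000000, 1.000000); Gamma_ppp = 0.684350, Gamma_ppq = 0.000000, Gamma_pqq = 0.000000, Gamma_qpp = 0.000000, Gamma_qpq = 0.000000, Gamma_qqq = 0.000000
  tau = 0.833333: gamma = (0.812500, 1.208333), gamma' = (-0.250000, 1.000000); Gamma_ppp = 0.694050, Gamma_ppq = 0.000000, Gamma_pqq = 0.000000, Gamma_qpp = 0.000000, Gamma_qpq = 0.000000, Gamma_qqq = 0.000000
  tau = 1.000000: gamma = (0.750000, 1.375000), gamma' = (-0.500000, 1.000000); Gamma_ppp = 0.724832, Gamma_ppq = 0.000000, Gamma_pqq = 0.000000, Gamma_qpp = 0.000000, Gamma_qpq = 0.000000, Gamma_qqq = 0.000000
step 0: V^p = -0.1250, V^q = -0.5000
step 1: k1 = (0.110000, 0.000000), k2 = (0.062601, 0.000000), k3 = (0.067237, 0.000000), k4 = (0.037179, 0.000000); V <- V + (h/6)(k1 + 2k2 + 2k3 + k4): V^p = -0.1024, V^q = -0.5000
step 2: k1 = (0.037110, 0.000000), k2 = (0.016694, 0.000000), k3 = (0.017284, 0.000000), k4 = (0.000000, 0.000000); V <- V + (h/6)(k1 + 2k2 + 2k3 + k4): V^p = -0.0966, V^q = -0.5000
step 3: k1 = (0.000000, 0.000000), k2 = (-0.016754, 0.000000), k3 = (-0.017239, 0.000000), k4 = (-0.037077, 0.000000); V <- V + (h/6)(k1 + 2k2 + 2k3 + k4): V^p = -0.1024, V^q = -0.5000


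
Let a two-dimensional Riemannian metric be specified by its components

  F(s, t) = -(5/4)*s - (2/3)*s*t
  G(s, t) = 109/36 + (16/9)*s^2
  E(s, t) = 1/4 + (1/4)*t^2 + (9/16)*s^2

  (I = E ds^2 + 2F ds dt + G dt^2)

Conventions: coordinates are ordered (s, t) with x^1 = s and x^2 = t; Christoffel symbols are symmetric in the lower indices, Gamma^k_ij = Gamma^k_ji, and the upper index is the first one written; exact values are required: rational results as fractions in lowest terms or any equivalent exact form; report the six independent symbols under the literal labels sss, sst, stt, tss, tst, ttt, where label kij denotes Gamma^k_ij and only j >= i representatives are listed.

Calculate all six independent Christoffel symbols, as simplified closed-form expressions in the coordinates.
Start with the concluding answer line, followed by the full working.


Answer: Gamma_sss = (576*s^3 - 352*s*t^2 - 1140*s*t + 81*s)/(576*s^4 - 960*s^2*t + 337*s^2 + 436*t^2 + 436), Gamma_sst = (2816*s^2*t + 3840*s^2 + 1308*t)/(1728*s^4 - 2880*s^2*t + 1011*s^2 + 1308*t^2 + 1308), Gamma_stt = (-22528*s^3 - 38368*s)/(5184*s^4 - 8640*s^2*t + 3033*s^2 + 3924*t^2 + 3924), Gamma_tss = (-81*s^2*t - 132*t^3 - 180*t^2 - 132*t - 180)/(576*s^4 - 960*s^2*t + 337*s^2 + 436*t^2 + 436), Gamma_tst = (576*s^3 + 352*s*t^2 + 180*s*t + 256*s)/(576*s^4 - 960*s^2*t + 337*s^2 + 436*t^2 + 436), Gamma_ttt = (-2816*s^2*t - 5280*s^2)/(1728*s^4 - 2880*s^2*t + 1011*s^2 + 1308*t^2 + 1308)

E = 1/4 + (1/4)*t^2 + (9/16)*s^2; F = -(5/4)*s - (2/3)*s*t; G = 109/36 + (16/9)*s^2
Gamma^k_ij = (1/2) g^{kl} (d_i g_jl + d_j g_il - d_l g_ij), with g^inv = (1/(EG-F^2)) [[G, -F], [-F, E]]
first partials: E_s = (9/8)*s, E_t = (1/2)*t, F_s = -5/4 - (2/3)*t, F_t = -(2/3)*s, G_s = (32/9)*s, G_t = 0
D = EG - F^2 = 109/144 + (109/144)*t^2 + (337/576)*s^2 - (5/3)*s^2*t + s^4
expanded: Gamma^s_ss = (G E_s - 2F F_s + F E_t)/(2D), Gamma^s_st = (G E_t - F G_s)/(2D), Gamma^s_tt = (2G F_t - G G_s - F G_t)/(2D), Gamma^t_ss = (2E F_s - E E_t - F E_s)/(2D), Gamma^t_st = (E G_s - F E_t)/(2D), Gamma^t_tt = (E G_t - 2F F_t + F G_s)/(2D); substitute and cancel common factors
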